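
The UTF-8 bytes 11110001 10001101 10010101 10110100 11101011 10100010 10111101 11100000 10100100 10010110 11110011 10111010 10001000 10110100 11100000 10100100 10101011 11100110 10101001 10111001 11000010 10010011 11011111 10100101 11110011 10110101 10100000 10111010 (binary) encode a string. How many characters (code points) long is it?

Byte at offset 0: 0xF1 = 11110001 → 4-byte char (#1). Advance 4.
Byte at offset 4: 0xEB = 11101011 → 3-byte char (#2). Advance 3.
Byte at offset 7: 0xE0 = 11100000 → 3-byte char (#3). Advance 3.
Byte at offset 10: 0xF3 = 11110011 → 4-byte char (#4). Advance 4.
Byte at offset 14: 0xE0 = 11100000 → 3-byte char (#5). Advance 3.
Byte at offset 17: 0xE6 = 11100110 → 3-byte char (#6). Advance 3.
Byte at offset 20: 0xC2 = 11000010 → 2-byte char (#7). Advance 2.
Byte at offset 22: 0xDF = 11011111 → 2-byte char (#8). Advance 2.
Byte at offset 24: 0xF3 = 11110011 → 4-byte char (#9). Advance 4.
Reached end at offset 28 after 9 code points.

9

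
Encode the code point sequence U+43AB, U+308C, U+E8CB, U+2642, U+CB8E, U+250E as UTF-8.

U+43AB: 3-byte form → E4 8E AB.
U+308C: 3-byte form → E3 82 8C.
U+E8CB: 3-byte form → EE A3 8B.
U+2642: 3-byte form → E2 99 82.
U+CB8E: 3-byte form → EC AE 8E.
U+250E: 3-byte form → E2 94 8E.
Concatenated (18 bytes): E4 8E AB E3 82 8C EE A3 8B E2 99 82 EC AE 8E E2 94 8E.

E4 8E AB E3 82 8C EE A3 8B E2 99 82 EC AE 8E E2 94 8E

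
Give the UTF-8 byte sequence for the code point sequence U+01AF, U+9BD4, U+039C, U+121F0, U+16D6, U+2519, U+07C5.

U+01AF: 2-byte form → C6 AF.
U+9BD4: 3-byte form → E9 AF 94.
U+039C: 2-byte form → CE 9C.
U+121F0: 4-byte form → F0 92 87 B0.
U+16D6: 3-byte form → E1 9B 96.
U+2519: 3-byte form → E2 94 99.
U+07C5: 2-byte form → DF 85.
Concatenated (19 bytes): C6 AF E9 AF 94 CE 9C F0 92 87 B0 E1 9B 96 E2 94 99 DF 85.

C6 AF E9 AF 94 CE 9C F0 92 87 B0 E1 9B 96 E2 94 99 DF 85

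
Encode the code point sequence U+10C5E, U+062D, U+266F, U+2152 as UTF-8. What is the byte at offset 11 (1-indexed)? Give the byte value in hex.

1-indexed offset 11 is 0-indexed offset 10.
U+10C5E → 4-byte form F0 90 B1 9E at offsets 0–3.
U+062D → 2-byte form D8 AD at offsets 4–5.
U+266F → 3-byte form E2 99 AF at offsets 6–8.
U+2152 → 3-byte form E2 85 92 at offsets 9–11.
Offset 10 falls in char 4's range; it's byte 2 of E2 85 92 = 0x85.

0x85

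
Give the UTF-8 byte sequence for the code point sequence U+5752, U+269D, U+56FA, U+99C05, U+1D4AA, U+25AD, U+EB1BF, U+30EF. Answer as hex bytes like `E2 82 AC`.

U+5752: 3-byte form → E5 9D 92.
U+269D: 3-byte form → E2 9A 9D.
U+56FA: 3-byte form → E5 9B BA.
U+99C05: 4-byte form → F2 99 B0 85.
U+1D4AA: 4-byte form → F0 9D 92 AA.
U+25AD: 3-byte form → E2 96 AD.
U+EB1BF: 4-byte form → F3 AB 86 BF.
U+30EF: 3-byte form → E3 83 AF.
Concatenated (27 bytes): E5 9D 92 E2 9A 9D E5 9B BA F2 99 B0 85 F0 9D 92 AA E2 96 AD F3 AB 86 BF E3 83 AF.

E5 9D 92 E2 9A 9D E5 9B BA F2 99 B0 85 F0 9D 92 AA E2 96 AD F3 AB 86 BF E3 83 AF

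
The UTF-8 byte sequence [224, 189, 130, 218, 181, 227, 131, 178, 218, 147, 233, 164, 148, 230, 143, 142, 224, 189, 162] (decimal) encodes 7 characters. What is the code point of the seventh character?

U+0F62

Offset 0: leading byte 0xE0 = 11100000 → 3-byte char #1 = E0 BD 82.
Offset 3: leading byte 0xDA = 11011010 → 2-byte char #2 = DA B5.
Offset 5: leading byte 0xE3 = 11100011 → 3-byte char #3 = E3 83 B2.
Offset 8: leading byte 0xDA = 11011010 → 2-byte char #4 = DA 93.
Offset 10: leading byte 0xE9 = 11101001 → 3-byte char #5 = E9 A4 94.
Offset 13: leading byte 0xE6 = 11100110 → 3-byte char #6 = E6 8F 8E.
Offset 16: leading byte 0xE0 = 11100000 → 3-byte char #7 = E0 BD A2.
Leading byte 0xE0 = 11100000 matches 1110xxxx → 3-byte sequence.
Byte 1: 0xE0 = 11100000, payload 0000 (4 bits).
Byte 2: 0xBD = 10111101 (10xxxxxx ✓), payload 111101.
Byte 3: 0xA2 = 10100010 (10xxxxxx ✓), payload 100010.
Concatenate: 0000111101100010 = 0xF62 (16 bits → U+0F62).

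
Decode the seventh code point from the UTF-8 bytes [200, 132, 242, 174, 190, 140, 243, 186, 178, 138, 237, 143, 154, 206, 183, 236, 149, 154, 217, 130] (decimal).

Offset 0: leading byte 0xC8 = 11001000 → 2-byte char #1 = C8 84.
Offset 2: leading byte 0xF2 = 11110010 → 4-byte char #2 = F2 AE BE 8C.
Offset 6: leading byte 0xF3 = 11110011 → 4-byte char #3 = F3 BA B2 8A.
Offset 10: leading byte 0xED = 11101101 → 3-byte char #4 = ED 8F 9A.
Offset 13: leading byte 0xCE = 11001110 → 2-byte char #5 = CE B7.
Offset 15: leading byte 0xEC = 11101100 → 3-byte char #6 = EC 95 9A.
Offset 18: leading byte 0xD9 = 11011001 → 2-byte char #7 = D9 82.
Leading byte 0xD9 = 11011001 matches 110xxxxx → 2-byte sequence.
Byte 1: 0xD9 = 11011001, payload 11001 (5 bits).
Byte 2: 0x82 = 10000010 (10xxxxxx ✓), payload 000010.
Concatenate: 11001000010 = 0x642 (11 bits → U+0642).

U+0642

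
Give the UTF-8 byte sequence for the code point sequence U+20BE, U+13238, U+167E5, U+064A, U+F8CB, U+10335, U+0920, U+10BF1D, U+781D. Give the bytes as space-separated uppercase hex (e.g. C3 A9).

U+20BE: 3-byte form → E2 82 BE.
U+13238: 4-byte form → F0 93 88 B8.
U+167E5: 4-byte form → F0 96 9F A5.
U+064A: 2-byte form → D9 8A.
U+F8CB: 3-byte form → EF A3 8B.
U+10335: 4-byte form → F0 90 8C B5.
U+0920: 3-byte form → E0 A4 A0.
U+10BF1D: 4-byte form → F4 8B BC 9D.
U+781D: 3-byte form → E7 A0 9D.
Concatenated (30 bytes): E2 82 BE F0 93 88 B8 F0 96 9F A5 D9 8A EF A3 8B F0 90 8C B5 E0 A4 A0 F4 8B BC 9D E7 A0 9D.

E2 82 BE F0 93 88 B8 F0 96 9F A5 D9 8A EF A3 8B F0 90 8C B5 E0 A4 A0 F4 8B BC 9D E7 A0 9D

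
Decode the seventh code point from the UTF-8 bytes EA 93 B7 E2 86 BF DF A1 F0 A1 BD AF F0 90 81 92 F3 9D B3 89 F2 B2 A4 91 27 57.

Offset 0: leading byte 0xEA = 11101010 → 3-byte char #1 = EA 93 B7.
Offset 3: leading byte 0xE2 = 11100010 → 3-byte char #2 = E2 86 BF.
Offset 6: leading byte 0xDF = 11011111 → 2-byte char #3 = DF A1.
Offset 8: leading byte 0xF0 = 11110000 → 4-byte char #4 = F0 A1 BD AF.
Offset 12: leading byte 0xF0 = 11110000 → 4-byte char #5 = F0 90 81 92.
Offset 16: leading byte 0xF3 = 11110011 → 4-byte char #6 = F3 9D B3 89.
Offset 20: leading byte 0xF2 = 11110010 → 4-byte char #7 = F2 B2 A4 91.
Leading byte 0xF2 = 11110010 matches 11110xxx → 4-byte sequence.
Byte 1: 0xF2 = 11110010, payload 010 (3 bits).
Byte 2: 0xB2 = 10110010 (10xxxxxx ✓), payload 110010.
Byte 3: 0xA4 = 10100100 (10xxxxxx ✓), payload 100100.
Byte 4: 0x91 = 10010001 (10xxxxxx ✓), payload 010001.
Concatenate: 010110010100100010001 = 0xB2911 (21 bits → U+B2911).

U+B2911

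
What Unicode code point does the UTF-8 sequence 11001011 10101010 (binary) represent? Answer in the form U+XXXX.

Leading byte 0xCB = 11001011 matches 110xxxxx → 2-byte sequence.
Byte 1: 0xCB = 11001011, payload 01011 (5 bits).
Byte 2: 0xAA = 10101010 (10xxxxxx ✓), payload 101010.
Concatenate: 01011101010 = 0x2EA (11 bits → U+02EA).

U+02EA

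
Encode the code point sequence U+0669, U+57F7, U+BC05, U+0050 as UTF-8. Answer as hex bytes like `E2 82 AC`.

D9 A9 E5 9F B7 EB B0 85 50

U+0669: 2-byte form → D9 A9.
U+57F7: 3-byte form → E5 9F B7.
U+BC05: 3-byte form → EB B0 85.
U+0050: 1-byte form → 50.
Concatenated (9 bytes): D9 A9 E5 9F B7 EB B0 85 50.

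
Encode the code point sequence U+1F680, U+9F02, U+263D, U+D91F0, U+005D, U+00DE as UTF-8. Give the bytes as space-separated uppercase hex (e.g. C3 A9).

U+1F680: 4-byte form → F0 9F 9A 80.
U+9F02: 3-byte form → E9 BC 82.
U+263D: 3-byte form → E2 98 BD.
U+D91F0: 4-byte form → F3 99 87 B0.
U+005D: 1-byte form → 5D.
U+00DE: 2-byte form → C3 9E.
Concatenated (17 bytes): F0 9F 9A 80 E9 BC 82 E2 98 BD F3 99 87 B0 5D C3 9E.

F0 9F 9A 80 E9 BC 82 E2 98 BD F3 99 87 B0 5D C3 9E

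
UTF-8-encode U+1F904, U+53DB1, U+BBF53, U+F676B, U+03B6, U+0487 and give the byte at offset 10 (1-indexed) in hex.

0xBB

1-indexed offset 10 is 0-indexed offset 9.
U+1F904 → 4-byte form F0 9F A4 84 at offsets 0–3.
U+53DB1 → 4-byte form F1 93 B6 B1 at offsets 4–7.
U+BBF53 → 4-byte form F2 BB BD 93 at offsets 8–11.
Offset 9 falls in char 3's range; it's byte 2 of F2 BB BD 93 = 0xBB.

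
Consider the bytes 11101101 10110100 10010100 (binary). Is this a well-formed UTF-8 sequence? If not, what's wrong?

invalid (encodes a surrogate (U+D800–U+DFFF))

Structurally a 3-byte sequence; payload = 0xDD14.
But 0xDD14 is in U+D800–U+DFFF, the surrogate range. Surrogates are not Unicode scalar values and are forbidden in UTF-8.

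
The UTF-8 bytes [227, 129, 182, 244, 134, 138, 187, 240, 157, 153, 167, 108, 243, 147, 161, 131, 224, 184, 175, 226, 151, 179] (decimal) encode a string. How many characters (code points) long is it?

7

Byte at offset 0: 0xE3 = 11100011 → 3-byte char (#1). Advance 3.
Byte at offset 3: 0xF4 = 11110100 → 4-byte char (#2). Advance 4.
Byte at offset 7: 0xF0 = 11110000 → 4-byte char (#3). Advance 4.
Byte at offset 11: 0x6C = 01101100 → 1-byte char (#4). Advance 1.
Byte at offset 12: 0xF3 = 11110011 → 4-byte char (#5). Advance 4.
Byte at offset 16: 0xE0 = 11100000 → 3-byte char (#6). Advance 3.
Byte at offset 19: 0xE2 = 11100010 → 3-byte char (#7). Advance 3.
Reached end at offset 22 after 7 code points.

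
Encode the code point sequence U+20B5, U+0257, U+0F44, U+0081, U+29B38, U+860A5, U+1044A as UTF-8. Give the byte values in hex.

E2 82 B5 C9 97 E0 BD 84 C2 81 F0 A9 AC B8 F2 86 82 A5 F0 90 91 8A

U+20B5: 3-byte form → E2 82 B5.
U+0257: 2-byte form → C9 97.
U+0F44: 3-byte form → E0 BD 84.
U+0081: 2-byte form → C2 81.
U+29B38: 4-byte form → F0 A9 AC B8.
U+860A5: 4-byte form → F2 86 82 A5.
U+1044A: 4-byte form → F0 90 91 8A.
Concatenated (22 bytes): E2 82 B5 C9 97 E0 BD 84 C2 81 F0 A9 AC B8 F2 86 82 A5 F0 90 91 8A.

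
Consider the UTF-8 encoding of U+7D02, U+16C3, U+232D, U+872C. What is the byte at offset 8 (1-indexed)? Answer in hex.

1-indexed offset 8 is 0-indexed offset 7.
U+7D02 → 3-byte form E7 B4 82 at offsets 0–2.
U+16C3 → 3-byte form E1 9B 83 at offsets 3–5.
U+232D → 3-byte form E2 8C AD at offsets 6–8.
Offset 7 falls in char 3's range; it's byte 2 of E2 8C AD = 0x8C.

0x8C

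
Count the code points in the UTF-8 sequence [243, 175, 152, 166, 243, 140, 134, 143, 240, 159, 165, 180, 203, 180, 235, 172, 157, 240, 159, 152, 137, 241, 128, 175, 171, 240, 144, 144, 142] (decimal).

Byte at offset 0: 0xF3 = 11110011 → 4-byte char (#1). Advance 4.
Byte at offset 4: 0xF3 = 11110011 → 4-byte char (#2). Advance 4.
Byte at offset 8: 0xF0 = 11110000 → 4-byte char (#3). Advance 4.
Byte at offset 12: 0xCB = 11001011 → 2-byte char (#4). Advance 2.
Byte at offset 14: 0xEB = 11101011 → 3-byte char (#5). Advance 3.
Byte at offset 17: 0xF0 = 11110000 → 4-byte char (#6). Advance 4.
Byte at offset 21: 0xF1 = 11110001 → 4-byte char (#7). Advance 4.
Byte at offset 25: 0xF0 = 11110000 → 4-byte char (#8). Advance 4.
Reached end at offset 29 after 8 code points.

8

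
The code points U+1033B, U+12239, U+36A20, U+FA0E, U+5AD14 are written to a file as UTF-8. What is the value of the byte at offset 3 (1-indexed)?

1-indexed offset 3 is 0-indexed offset 2.
U+1033B → 4-byte form F0 90 8C BB at offsets 0–3.
Offset 2 falls in char 1's range; it's byte 3 of F0 90 8C BB = 0x8C.

0x8C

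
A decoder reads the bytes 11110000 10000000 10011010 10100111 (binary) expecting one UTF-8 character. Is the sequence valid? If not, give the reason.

Leading byte 0xF0 = 11110000 → 4-byte form.
Continuation bytes all match 10xxxxxx. Payload decodes to 0x6A7.
But 0x6A7 < 0x10000, the minimum for a 4-byte sequence — this is an overlong encoding.

invalid (overlong encoding)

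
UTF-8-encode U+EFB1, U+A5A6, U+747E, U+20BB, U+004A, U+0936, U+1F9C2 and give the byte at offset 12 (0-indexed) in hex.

U+EFB1 → 3-byte form EE BE B1 at offsets 0–2.
U+A5A6 → 3-byte form EA 96 A6 at offsets 3–5.
U+747E → 3-byte form E7 91 BE at offsets 6–8.
U+20BB → 3-byte form E2 82 BB at offsets 9–11.
U+004A → 1-byte form 4A at offsets 12–12.
Offset 12 falls in char 5's range; it's byte 1 of 4A = 0x4A.

0x4A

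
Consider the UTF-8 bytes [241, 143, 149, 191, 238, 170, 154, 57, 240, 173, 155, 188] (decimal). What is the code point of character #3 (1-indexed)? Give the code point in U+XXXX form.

Offset 0: leading byte 0xF1 = 11110001 → 4-byte char #1 = F1 8F 95 BF.
Offset 4: leading byte 0xEE = 11101110 → 3-byte char #2 = EE AA 9A.
Offset 7: leading byte 0x39 = 00111001 → 1-byte char #3 = 39.
Leading byte 0x39 = 00111001 matches 0xxxxxxx → 1-byte sequence.
Byte 1: 0x39 = 00111001, payload 0111001 (7 bits).
Concatenate: 0111001 = 0x39 (7 bits → U+0039).

U+0039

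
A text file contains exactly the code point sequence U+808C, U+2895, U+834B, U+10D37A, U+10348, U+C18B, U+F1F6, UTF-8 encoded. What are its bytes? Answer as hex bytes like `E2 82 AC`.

E8 82 8C E2 A2 95 E8 8D 8B F4 8D 8D BA F0 90 8D 88 EC 86 8B EF 87 B6

U+808C: 3-byte form → E8 82 8C.
U+2895: 3-byte form → E2 A2 95.
U+834B: 3-byte form → E8 8D 8B.
U+10D37A: 4-byte form → F4 8D 8D BA.
U+10348: 4-byte form → F0 90 8D 88.
U+C18B: 3-byte form → EC 86 8B.
U+F1F6: 3-byte form → EF 87 B6.
Concatenated (23 bytes): E8 82 8C E2 A2 95 E8 8D 8B F4 8D 8D BA F0 90 8D 88 EC 86 8B EF 87 B6.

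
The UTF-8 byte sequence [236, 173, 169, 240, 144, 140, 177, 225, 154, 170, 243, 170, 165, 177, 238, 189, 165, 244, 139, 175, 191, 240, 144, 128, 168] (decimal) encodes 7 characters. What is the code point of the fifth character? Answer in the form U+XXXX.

U+EF65

Offset 0: leading byte 0xEC = 11101100 → 3-byte char #1 = EC AD A9.
Offset 3: leading byte 0xF0 = 11110000 → 4-byte char #2 = F0 90 8C B1.
Offset 7: leading byte 0xE1 = 11100001 → 3-byte char #3 = E1 9A AA.
Offset 10: leading byte 0xF3 = 11110011 → 4-byte char #4 = F3 AA A5 B1.
Offset 14: leading byte 0xEE = 11101110 → 3-byte char #5 = EE BD A5.
Leading byte 0xEE = 11101110 matches 1110xxxx → 3-byte sequence.
Byte 1: 0xEE = 11101110, payload 1110 (4 bits).
Byte 2: 0xBD = 10111101 (10xxxxxx ✓), payload 111101.
Byte 3: 0xA5 = 10100101 (10xxxxxx ✓), payload 100101.
Concatenate: 1110111101100101 = 0xEF65 (16 bits → U+EF65).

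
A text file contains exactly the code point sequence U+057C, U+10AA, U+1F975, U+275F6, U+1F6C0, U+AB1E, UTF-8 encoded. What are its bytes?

D5 BC E1 82 AA F0 9F A5 B5 F0 A7 97 B6 F0 9F 9B 80 EA AC 9E

U+057C: 2-byte form → D5 BC.
U+10AA: 3-byte form → E1 82 AA.
U+1F975: 4-byte form → F0 9F A5 B5.
U+275F6: 4-byte form → F0 A7 97 B6.
U+1F6C0: 4-byte form → F0 9F 9B 80.
U+AB1E: 3-byte form → EA AC 9E.
Concatenated (20 bytes): D5 BC E1 82 AA F0 9F A5 B5 F0 A7 97 B6 F0 9F 9B 80 EA AC 9E.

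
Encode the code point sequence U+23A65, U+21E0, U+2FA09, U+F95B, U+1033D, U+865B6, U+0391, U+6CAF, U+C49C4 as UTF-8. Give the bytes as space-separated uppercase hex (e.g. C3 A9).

F0 A3 A9 A5 E2 87 A0 F0 AF A8 89 EF A5 9B F0 90 8C BD F2 86 96 B6 CE 91 E6 B2 AF F3 84 A7 84

U+23A65: 4-byte form → F0 A3 A9 A5.
U+21E0: 3-byte form → E2 87 A0.
U+2FA09: 4-byte form → F0 AF A8 89.
U+F95B: 3-byte form → EF A5 9B.
U+1033D: 4-byte form → F0 90 8C BD.
U+865B6: 4-byte form → F2 86 96 B6.
U+0391: 2-byte form → CE 91.
U+6CAF: 3-byte form → E6 B2 AF.
U+C49C4: 4-byte form → F3 84 A7 84.
Concatenated (31 bytes): F0 A3 A9 A5 E2 87 A0 F0 AF A8 89 EF A5 9B F0 90 8C BD F2 86 96 B6 CE 91 E6 B2 AF F3 84 A7 84.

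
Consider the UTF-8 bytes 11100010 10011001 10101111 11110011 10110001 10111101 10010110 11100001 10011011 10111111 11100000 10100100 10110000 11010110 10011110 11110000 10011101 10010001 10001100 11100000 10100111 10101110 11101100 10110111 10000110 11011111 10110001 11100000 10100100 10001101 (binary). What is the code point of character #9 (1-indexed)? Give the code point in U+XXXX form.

U+07F1

Offset 0: leading byte 0xE2 = 11100010 → 3-byte char #1 = E2 99 AF.
Offset 3: leading byte 0xF3 = 11110011 → 4-byte char #2 = F3 B1 BD 96.
Offset 7: leading byte 0xE1 = 11100001 → 3-byte char #3 = E1 9B BF.
Offset 10: leading byte 0xE0 = 11100000 → 3-byte char #4 = E0 A4 B0.
Offset 13: leading byte 0xD6 = 11010110 → 2-byte char #5 = D6 9E.
Offset 15: leading byte 0xF0 = 11110000 → 4-byte char #6 = F0 9D 91 8C.
Offset 19: leading byte 0xE0 = 11100000 → 3-byte char #7 = E0 A7 AE.
Offset 22: leading byte 0xEC = 11101100 → 3-byte char #8 = EC B7 86.
Offset 25: leading byte 0xDF = 11011111 → 2-byte char #9 = DF B1.
Leading byte 0xDF = 11011111 matches 110xxxxx → 2-byte sequence.
Byte 1: 0xDF = 11011111, payload 11111 (5 bits).
Byte 2: 0xB1 = 10110001 (10xxxxxx ✓), payload 110001.
Concatenate: 11111110001 = 0x7F1 (11 bits → U+07F1).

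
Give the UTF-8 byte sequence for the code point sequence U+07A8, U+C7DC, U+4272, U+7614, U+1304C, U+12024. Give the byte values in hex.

U+07A8: 2-byte form → DE A8.
U+C7DC: 3-byte form → EC 9F 9C.
U+4272: 3-byte form → E4 89 B2.
U+7614: 3-byte form → E7 98 94.
U+1304C: 4-byte form → F0 93 81 8C.
U+12024: 4-byte form → F0 92 80 A4.
Concatenated (19 bytes): DE A8 EC 9F 9C E4 89 B2 E7 98 94 F0 93 81 8C F0 92 80 A4.

DE A8 EC 9F 9C E4 89 B2 E7 98 94 F0 93 81 8C F0 92 80 A4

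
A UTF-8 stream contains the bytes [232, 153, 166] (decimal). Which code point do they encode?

Leading byte 0xE8 = 11101000 matches 1110xxxx → 3-byte sequence.
Byte 1: 0xE8 = 11101000, payload 1000 (4 bits).
Byte 2: 0x99 = 10011001 (10xxxxxx ✓), payload 011001.
Byte 3: 0xA6 = 10100110 (10xxxxxx ✓), payload 100110.
Concatenate: 1000011001100110 = 0x8666 (16 bits → U+8666).

U+8666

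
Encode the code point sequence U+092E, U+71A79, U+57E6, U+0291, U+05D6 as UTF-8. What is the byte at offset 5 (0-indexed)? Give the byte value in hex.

0xA9

U+092E → 3-byte form E0 A4 AE at offsets 0–2.
U+71A79 → 4-byte form F1 B1 A9 B9 at offsets 3–6.
Offset 5 falls in char 2's range; it's byte 3 of F1 B1 A9 B9 = 0xA9.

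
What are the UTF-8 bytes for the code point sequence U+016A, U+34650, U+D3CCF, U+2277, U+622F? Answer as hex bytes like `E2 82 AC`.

C5 AA F0 B4 99 90 F3 93 B3 8F E2 89 B7 E6 88 AF

U+016A: 2-byte form → C5 AA.
U+34650: 4-byte form → F0 B4 99 90.
U+D3CCF: 4-byte form → F3 93 B3 8F.
U+2277: 3-byte form → E2 89 B7.
U+622F: 3-byte form → E6 88 AF.
Concatenated (16 bytes): C5 AA F0 B4 99 90 F3 93 B3 8F E2 89 B7 E6 88 AF.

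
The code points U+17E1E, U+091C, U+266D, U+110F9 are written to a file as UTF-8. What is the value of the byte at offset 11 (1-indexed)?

1-indexed offset 11 is 0-indexed offset 10.
U+17E1E → 4-byte form F0 97 B8 9E at offsets 0–3.
U+091C → 3-byte form E0 A4 9C at offsets 4–6.
U+266D → 3-byte form E2 99 AD at offsets 7–9.
U+110F9 → 4-byte form F0 91 83 B9 at offsets 10–13.
Offset 10 falls in char 4's range; it's byte 1 of F0 91 83 B9 = 0xF0.

0xF0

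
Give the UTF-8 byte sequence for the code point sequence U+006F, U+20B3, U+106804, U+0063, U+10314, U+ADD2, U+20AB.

6F E2 82 B3 F4 86 A0 84 63 F0 90 8C 94 EA B7 92 E2 82 AB

U+006F: 1-byte form → 6F.
U+20B3: 3-byte form → E2 82 B3.
U+106804: 4-byte form → F4 86 A0 84.
U+0063: 1-byte form → 63.
U+10314: 4-byte form → F0 90 8C 94.
U+ADD2: 3-byte form → EA B7 92.
U+20AB: 3-byte form → E2 82 AB.
Concatenated (19 bytes): 6F E2 82 B3 F4 86 A0 84 63 F0 90 8C 94 EA B7 92 E2 82 AB.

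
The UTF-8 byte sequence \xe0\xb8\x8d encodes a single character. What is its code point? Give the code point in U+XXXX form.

Leading byte 0xE0 = 11100000 matches 1110xxxx → 3-byte sequence.
Byte 1: 0xE0 = 11100000, payload 0000 (4 bits).
Byte 2: 0xB8 = 10111000 (10xxxxxx ✓), payload 111000.
Byte 3: 0x8D = 10001101 (10xxxxxx ✓), payload 001101.
Concatenate: 0000111000001101 = 0xE0D (16 bits → U+0E0D).

U+0E0D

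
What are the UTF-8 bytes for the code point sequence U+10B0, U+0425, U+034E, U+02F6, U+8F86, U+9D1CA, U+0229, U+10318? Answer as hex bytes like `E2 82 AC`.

E1 82 B0 D0 A5 CD 8E CB B6 E8 BE 86 F2 9D 87 8A C8 A9 F0 90 8C 98

U+10B0: 3-byte form → E1 82 B0.
U+0425: 2-byte form → D0 A5.
U+034E: 2-byte form → CD 8E.
U+02F6: 2-byte form → CB B6.
U+8F86: 3-byte form → E8 BE 86.
U+9D1CA: 4-byte form → F2 9D 87 8A.
U+0229: 2-byte form → C8 A9.
U+10318: 4-byte form → F0 90 8C 98.
Concatenated (22 bytes): E1 82 B0 D0 A5 CD 8E CB B6 E8 BE 86 F2 9D 87 8A C8 A9 F0 90 8C 98.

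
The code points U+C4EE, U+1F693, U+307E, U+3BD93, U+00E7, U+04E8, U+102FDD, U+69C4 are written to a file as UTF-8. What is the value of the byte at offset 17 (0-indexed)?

U+C4EE → 3-byte form EC 93 AE at offsets 0–2.
U+1F693 → 4-byte form F0 9F 9A 93 at offsets 3–6.
U+307E → 3-byte form E3 81 BE at offsets 7–9.
U+3BD93 → 4-byte form F0 BB B6 93 at offsets 10–13.
U+00E7 → 2-byte form C3 A7 at offsets 14–15.
U+04E8 → 2-byte form D3 A8 at offsets 16–17.
Offset 17 falls in char 6's range; it's byte 2 of D3 A8 = 0xA8.

0xA8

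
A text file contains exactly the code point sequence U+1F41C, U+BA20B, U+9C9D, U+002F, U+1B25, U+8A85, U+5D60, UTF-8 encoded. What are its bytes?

U+1F41C: 4-byte form → F0 9F 90 9C.
U+BA20B: 4-byte form → F2 BA 88 8B.
U+9C9D: 3-byte form → E9 B2 9D.
U+002F: 1-byte form → 2F.
U+1B25: 3-byte form → E1 AC A5.
U+8A85: 3-byte form → E8 AA 85.
U+5D60: 3-byte form → E5 B5 A0.
Concatenated (21 bytes): F0 9F 90 9C F2 BA 88 8B E9 B2 9D 2F E1 AC A5 E8 AA 85 E5 B5 A0.

F0 9F 90 9C F2 BA 88 8B E9 B2 9D 2F E1 AC A5 E8 AA 85 E5 B5 A0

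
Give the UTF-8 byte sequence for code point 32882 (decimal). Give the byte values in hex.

E8 81 B2

U+8072 = 0x8072 = 32882 decimal. In range U+0800–U+FFFF → 3-byte form: 1110xxxx 10xxxxxx 10xxxxxx.
Binary (16 bits): 1000000001110010.
Split 4+6+6: 1000 | 000001 | 110010.
Byte 1: 11101000 = 0xE8.
Byte 2: 10000001 = 0x81.
Byte 3: 10110010 = 0xB2.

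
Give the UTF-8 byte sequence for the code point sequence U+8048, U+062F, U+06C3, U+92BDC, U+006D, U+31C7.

E8 81 88 D8 AF DB 83 F2 92 AF 9C 6D E3 87 87

U+8048: 3-byte form → E8 81 88.
U+062F: 2-byte form → D8 AF.
U+06C3: 2-byte form → DB 83.
U+92BDC: 4-byte form → F2 92 AF 9C.
U+006D: 1-byte form → 6D.
U+31C7: 3-byte form → E3 87 87.
Concatenated (15 bytes): E8 81 88 D8 AF DB 83 F2 92 AF 9C 6D E3 87 87.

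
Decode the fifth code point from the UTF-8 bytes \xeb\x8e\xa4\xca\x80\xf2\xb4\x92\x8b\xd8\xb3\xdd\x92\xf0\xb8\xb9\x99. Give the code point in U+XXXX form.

U+0752

Offset 0: leading byte 0xEB = 11101011 → 3-byte char #1 = EB 8E A4.
Offset 3: leading byte 0xCA = 11001010 → 2-byte char #2 = CA 80.
Offset 5: leading byte 0xF2 = 11110010 → 4-byte char #3 = F2 B4 92 8B.
Offset 9: leading byte 0xD8 = 11011000 → 2-byte char #4 = D8 B3.
Offset 11: leading byte 0xDD = 11011101 → 2-byte char #5 = DD 92.
Leading byte 0xDD = 11011101 matches 110xxxxx → 2-byte sequence.
Byte 1: 0xDD = 11011101, payload 11101 (5 bits).
Byte 2: 0x92 = 10010010 (10xxxxxx ✓), payload 010010.
Concatenate: 11101010010 = 0x752 (11 bits → U+0752).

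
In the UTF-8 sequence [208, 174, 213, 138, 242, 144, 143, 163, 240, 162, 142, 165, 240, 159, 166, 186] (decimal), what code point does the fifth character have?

U+1F9BA

Offset 0: leading byte 0xD0 = 11010000 → 2-byte char #1 = D0 AE.
Offset 2: leading byte 0xD5 = 11010101 → 2-byte char #2 = D5 8A.
Offset 4: leading byte 0xF2 = 11110010 → 4-byte char #3 = F2 90 8F A3.
Offset 8: leading byte 0xF0 = 11110000 → 4-byte char #4 = F0 A2 8E A5.
Offset 12: leading byte 0xF0 = 11110000 → 4-byte char #5 = F0 9F A6 BA.
Leading byte 0xF0 = 11110000 matches 11110xxx → 4-byte sequence.
Byte 1: 0xF0 = 11110000, payload 000 (3 bits).
Byte 2: 0x9F = 10011111 (10xxxxxx ✓), payload 011111.
Byte 3: 0xA6 = 10100110 (10xxxxxx ✓), payload 100110.
Byte 4: 0xBA = 10111010 (10xxxxxx ✓), payload 111010.
Concatenate: 000011111100110111010 = 0x1F9BA (21 bits → U+1F9BA).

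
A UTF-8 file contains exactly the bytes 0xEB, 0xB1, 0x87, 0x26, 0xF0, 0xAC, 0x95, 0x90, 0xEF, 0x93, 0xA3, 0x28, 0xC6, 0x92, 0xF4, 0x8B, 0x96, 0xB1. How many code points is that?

Byte at offset 0: 0xEB = 11101011 → 3-byte char (#1). Advance 3.
Byte at offset 3: 0x26 = 00100110 → 1-byte char (#2). Advance 1.
Byte at offset 4: 0xF0 = 11110000 → 4-byte char (#3). Advance 4.
Byte at offset 8: 0xEF = 11101111 → 3-byte char (#4). Advance 3.
Byte at offset 11: 0x28 = 00101000 → 1-byte char (#5). Advance 1.
Byte at offset 12: 0xC6 = 11000110 → 2-byte char (#6). Advance 2.
Byte at offset 14: 0xF4 = 11110100 → 4-byte char (#7). Advance 4.
Reached end at offset 18 after 7 code points.

7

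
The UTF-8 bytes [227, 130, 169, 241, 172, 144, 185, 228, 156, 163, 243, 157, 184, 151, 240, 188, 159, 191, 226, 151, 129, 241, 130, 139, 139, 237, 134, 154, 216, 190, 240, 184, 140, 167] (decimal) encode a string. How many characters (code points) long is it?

10

Byte at offset 0: 0xE3 = 11100011 → 3-byte char (#1). Advance 3.
Byte at offset 3: 0xF1 = 11110001 → 4-byte char (#2). Advance 4.
Byte at offset 7: 0xE4 = 11100100 → 3-byte char (#3). Advance 3.
Byte at offset 10: 0xF3 = 11110011 → 4-byte char (#4). Advance 4.
Byte at offset 14: 0xF0 = 11110000 → 4-byte char (#5). Advance 4.
Byte at offset 18: 0xE2 = 11100010 → 3-byte char (#6). Advance 3.
Byte at offset 21: 0xF1 = 11110001 → 4-byte char (#7). Advance 4.
Byte at offset 25: 0xED = 11101101 → 3-byte char (#8). Advance 3.
Byte at offset 28: 0xD8 = 11011000 → 2-byte char (#9). Advance 2.
Byte at offset 30: 0xF0 = 11110000 → 4-byte char (#10). Advance 4.
Reached end at offset 34 after 10 code points.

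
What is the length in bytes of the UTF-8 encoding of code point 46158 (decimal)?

3

U+B44E = 0xB44E. UTF-8 uses 1 byte below 0x80, 2 below 0x800, 3 below 0x10000, 4 up to 0x10FFFF. 0xB44E is in U+0800–U+FFFF → 3 bytes.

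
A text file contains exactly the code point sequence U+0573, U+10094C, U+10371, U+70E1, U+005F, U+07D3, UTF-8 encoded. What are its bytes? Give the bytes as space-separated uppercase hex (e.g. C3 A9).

D5 B3 F4 80 A5 8C F0 90 8D B1 E7 83 A1 5F DF 93

U+0573: 2-byte form → D5 B3.
U+10094C: 4-byte form → F4 80 A5 8C.
U+10371: 4-byte form → F0 90 8D B1.
U+70E1: 3-byte form → E7 83 A1.
U+005F: 1-byte form → 5F.
U+07D3: 2-byte form → DF 93.
Concatenated (16 bytes): D5 B3 F4 80 A5 8C F0 90 8D B1 E7 83 A1 5F DF 93.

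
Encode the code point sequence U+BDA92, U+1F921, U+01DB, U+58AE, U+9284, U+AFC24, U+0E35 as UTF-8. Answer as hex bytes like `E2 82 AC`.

F2 BD AA 92 F0 9F A4 A1 C7 9B E5 A2 AE E9 8A 84 F2 AF B0 A4 E0 B8 B5

U+BDA92: 4-byte form → F2 BD AA 92.
U+1F921: 4-byte form → F0 9F A4 A1.
U+01DB: 2-byte form → C7 9B.
U+58AE: 3-byte form → E5 A2 AE.
U+9284: 3-byte form → E9 8A 84.
U+AFC24: 4-byte form → F2 AF B0 A4.
U+0E35: 3-byte form → E0 B8 B5.
Concatenated (23 bytes): F2 BD AA 92 F0 9F A4 A1 C7 9B E5 A2 AE E9 8A 84 F2 AF B0 A4 E0 B8 B5.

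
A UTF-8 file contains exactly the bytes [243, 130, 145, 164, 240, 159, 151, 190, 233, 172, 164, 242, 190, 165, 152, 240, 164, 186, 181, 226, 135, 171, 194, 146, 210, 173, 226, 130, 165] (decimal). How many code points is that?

Byte at offset 0: 0xF3 = 11110011 → 4-byte char (#1). Advance 4.
Byte at offset 4: 0xF0 = 11110000 → 4-byte char (#2). Advance 4.
Byte at offset 8: 0xE9 = 11101001 → 3-byte char (#3). Advance 3.
Byte at offset 11: 0xF2 = 11110010 → 4-byte char (#4). Advance 4.
Byte at offset 15: 0xF0 = 11110000 → 4-byte char (#5). Advance 4.
Byte at offset 19: 0xE2 = 11100010 → 3-byte char (#6). Advance 3.
Byte at offset 22: 0xC2 = 11000010 → 2-byte char (#7). Advance 2.
Byte at offset 24: 0xD2 = 11010010 → 2-byte char (#8). Advance 2.
Byte at offset 26: 0xE2 = 11100010 → 3-byte char (#9). Advance 3.
Reached end at offset 29 after 9 code points.

9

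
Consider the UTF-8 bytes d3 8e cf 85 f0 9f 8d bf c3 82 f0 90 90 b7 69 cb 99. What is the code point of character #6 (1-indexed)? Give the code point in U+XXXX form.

U+0069

Offset 0: leading byte 0xD3 = 11010011 → 2-byte char #1 = D3 8E.
Offset 2: leading byte 0xCF = 11001111 → 2-byte char #2 = CF 85.
Offset 4: leading byte 0xF0 = 11110000 → 4-byte char #3 = F0 9F 8D BF.
Offset 8: leading byte 0xC3 = 11000011 → 2-byte char #4 = C3 82.
Offset 10: leading byte 0xF0 = 11110000 → 4-byte char #5 = F0 90 90 B7.
Offset 14: leading byte 0x69 = 01101001 → 1-byte char #6 = 69.
Leading byte 0x69 = 01101001 matches 0xxxxxxx → 1-byte sequence.
Byte 1: 0x69 = 01101001, payload 1101001 (7 bits).
Concatenate: 1101001 = 0x69 (7 bits → U+0069).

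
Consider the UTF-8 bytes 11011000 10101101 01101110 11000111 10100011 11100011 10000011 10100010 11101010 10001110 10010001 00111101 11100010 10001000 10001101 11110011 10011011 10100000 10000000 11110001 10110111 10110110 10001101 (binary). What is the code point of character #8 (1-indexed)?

Offset 0: leading byte 0xD8 = 11011000 → 2-byte char #1 = D8 AD.
Offset 2: leading byte 0x6E = 01101110 → 1-byte char #2 = 6E.
Offset 3: leading byte 0xC7 = 11000111 → 2-byte char #3 = C7 A3.
Offset 5: leading byte 0xE3 = 11100011 → 3-byte char #4 = E3 83 A2.
Offset 8: leading byte 0xEA = 11101010 → 3-byte char #5 = EA 8E 91.
Offset 11: leading byte 0x3D = 00111101 → 1-byte char #6 = 3D.
Offset 12: leading byte 0xE2 = 11100010 → 3-byte char #7 = E2 88 8D.
Offset 15: leading byte 0xF3 = 11110011 → 4-byte char #8 = F3 9B A0 80.
Leading byte 0xF3 = 11110011 matches 11110xxx → 4-byte sequence.
Byte 1: 0xF3 = 11110011, payload 011 (3 bits).
Byte 2: 0x9B = 10011011 (10xxxxxx ✓), payload 011011.
Byte 3: 0xA0 = 10100000 (10xxxxxx ✓), payload 100000.
Byte 4: 0x80 = 10000000 (10xxxxxx ✓), payload 000000.
Concatenate: 011011011100000000000 = 0xDB800 (21 bits → U+DB800).

U+DB800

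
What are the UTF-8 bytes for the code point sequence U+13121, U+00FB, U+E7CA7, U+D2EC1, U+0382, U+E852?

F0 93 84 A1 C3 BB F3 A7 B2 A7 F3 92 BB 81 CE 82 EE A1 92

U+13121: 4-byte form → F0 93 84 A1.
U+00FB: 2-byte form → C3 BB.
U+E7CA7: 4-byte form → F3 A7 B2 A7.
U+D2EC1: 4-byte form → F3 92 BB 81.
U+0382: 2-byte form → CE 82.
U+E852: 3-byte form → EE A1 92.
Concatenated (19 bytes): F0 93 84 A1 C3 BB F3 A7 B2 A7 F3 92 BB 81 CE 82 EE A1 92.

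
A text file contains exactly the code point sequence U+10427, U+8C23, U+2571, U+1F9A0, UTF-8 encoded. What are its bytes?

F0 90 90 A7 E8 B0 A3 E2 95 B1 F0 9F A6 A0

U+10427: 4-byte form → F0 90 90 A7.
U+8C23: 3-byte form → E8 B0 A3.
U+2571: 3-byte form → E2 95 B1.
U+1F9A0: 4-byte form → F0 9F A6 A0.
Concatenated (14 bytes): F0 90 90 A7 E8 B0 A3 E2 95 B1 F0 9F A6 A0.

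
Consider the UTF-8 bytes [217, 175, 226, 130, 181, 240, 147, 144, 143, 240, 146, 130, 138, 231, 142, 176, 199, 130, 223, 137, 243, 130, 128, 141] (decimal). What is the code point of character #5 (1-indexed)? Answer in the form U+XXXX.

U+73B0

Offset 0: leading byte 0xD9 = 11011001 → 2-byte char #1 = D9 AF.
Offset 2: leading byte 0xE2 = 11100010 → 3-byte char #2 = E2 82 B5.
Offset 5: leading byte 0xF0 = 11110000 → 4-byte char #3 = F0 93 90 8F.
Offset 9: leading byte 0xF0 = 11110000 → 4-byte char #4 = F0 92 82 8A.
Offset 13: leading byte 0xE7 = 11100111 → 3-byte char #5 = E7 8E B0.
Leading byte 0xE7 = 11100111 matches 1110xxxx → 3-byte sequence.
Byte 1: 0xE7 = 11100111, payload 0111 (4 bits).
Byte 2: 0x8E = 10001110 (10xxxxxx ✓), payload 001110.
Byte 3: 0xB0 = 10110000 (10xxxxxx ✓), payload 110000.
Concatenate: 0111001110110000 = 0x73B0 (16 bits → U+73B0).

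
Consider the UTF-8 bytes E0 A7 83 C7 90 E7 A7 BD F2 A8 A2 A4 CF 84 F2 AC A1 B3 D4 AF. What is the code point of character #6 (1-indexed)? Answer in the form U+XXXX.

Offset 0: leading byte 0xE0 = 11100000 → 3-byte char #1 = E0 A7 83.
Offset 3: leading byte 0xC7 = 11000111 → 2-byte char #2 = C7 90.
Offset 5: leading byte 0xE7 = 11100111 → 3-byte char #3 = E7 A7 BD.
Offset 8: leading byte 0xF2 = 11110010 → 4-byte char #4 = F2 A8 A2 A4.
Offset 12: leading byte 0xCF = 11001111 → 2-byte char #5 = CF 84.
Offset 14: leading byte 0xF2 = 11110010 → 4-byte char #6 = F2 AC A1 B3.
Leading byte 0xF2 = 11110010 matches 11110xxx → 4-byte sequence.
Byte 1: 0xF2 = 11110010, payload 010 (3 bits).
Byte 2: 0xAC = 10101100 (10xxxxxx ✓), payload 101100.
Byte 3: 0xA1 = 10100001 (10xxxxxx ✓), payload 100001.
Byte 4: 0xB3 = 10110011 (10xxxxxx ✓), payload 110011.
Concatenate: 010101100100001110011 = 0xAC873 (21 bits → U+AC873).

U+AC873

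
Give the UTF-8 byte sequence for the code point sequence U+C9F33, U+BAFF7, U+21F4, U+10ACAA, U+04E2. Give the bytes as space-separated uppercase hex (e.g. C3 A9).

F3 89 BC B3 F2 BA BF B7 E2 87 B4 F4 8A B2 AA D3 A2

U+C9F33: 4-byte form → F3 89 BC B3.
U+BAFF7: 4-byte form → F2 BA BF B7.
U+21F4: 3-byte form → E2 87 B4.
U+10ACAA: 4-byte form → F4 8A B2 AA.
U+04E2: 2-byte form → D3 A2.
Concatenated (17 bytes): F3 89 BC B3 F2 BA BF B7 E2 87 B4 F4 8A B2 AA D3 A2.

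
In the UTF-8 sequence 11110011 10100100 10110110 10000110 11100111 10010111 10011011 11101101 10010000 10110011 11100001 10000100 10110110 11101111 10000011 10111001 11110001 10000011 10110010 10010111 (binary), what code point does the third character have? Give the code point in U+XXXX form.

Offset 0: leading byte 0xF3 = 11110011 → 4-byte char #1 = F3 A4 B6 86.
Offset 4: leading byte 0xE7 = 11100111 → 3-byte char #2 = E7 97 9B.
Offset 7: leading byte 0xED = 11101101 → 3-byte char #3 = ED 90 B3.
Leading byte 0xED = 11101101 matches 1110xxxx → 3-byte sequence.
Byte 1: 0xED = 11101101, payload 1101 (4 bits).
Byte 2: 0x90 = 10010000 (10xxxxxx ✓), payload 010000.
Byte 3: 0xB3 = 10110011 (10xxxxxx ✓), payload 110011.
Concatenate: 1101010000110011 = 0xD433 (16 bits → U+D433).

U+D433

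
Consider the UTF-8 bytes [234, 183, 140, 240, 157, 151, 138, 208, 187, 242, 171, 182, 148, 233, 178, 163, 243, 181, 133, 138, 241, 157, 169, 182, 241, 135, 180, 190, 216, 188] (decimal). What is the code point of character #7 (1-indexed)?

Offset 0: leading byte 0xEA = 11101010 → 3-byte char #1 = EA B7 8C.
Offset 3: leading byte 0xF0 = 11110000 → 4-byte char #2 = F0 9D 97 8A.
Offset 7: leading byte 0xD0 = 11010000 → 2-byte char #3 = D0 BB.
Offset 9: leading byte 0xF2 = 11110010 → 4-byte char #4 = F2 AB B6 94.
Offset 13: leading byte 0xE9 = 11101001 → 3-byte char #5 = E9 B2 A3.
Offset 16: leading byte 0xF3 = 11110011 → 4-byte char #6 = F3 B5 85 8A.
Offset 20: leading byte 0xF1 = 11110001 → 4-byte char #7 = F1 9D A9 B6.
Leading byte 0xF1 = 11110001 matches 11110xxx → 4-byte sequence.
Byte 1: 0xF1 = 11110001, payload 001 (3 bits).
Byte 2: 0x9D = 10011101 (10xxxxxx ✓), payload 011101.
Byte 3: 0xA9 = 10101001 (10xxxxxx ✓), payload 101001.
Byte 4: 0xB6 = 10110110 (10xxxxxx ✓), payload 110110.
Concatenate: 001011101101001110110 = 0x5DA76 (21 bits → U+5DA76).

U+5DA76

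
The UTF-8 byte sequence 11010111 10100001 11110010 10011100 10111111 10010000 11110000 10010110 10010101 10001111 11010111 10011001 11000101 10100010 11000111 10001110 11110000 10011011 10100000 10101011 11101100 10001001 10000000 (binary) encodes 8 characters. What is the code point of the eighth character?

Offset 0: leading byte 0xD7 = 11010111 → 2-byte char #1 = D7 A1.
Offset 2: leading byte 0xF2 = 11110010 → 4-byte char #2 = F2 9C BF 90.
Offset 6: leading byte 0xF0 = 11110000 → 4-byte char #3 = F0 96 95 8F.
Offset 10: leading byte 0xD7 = 11010111 → 2-byte char #4 = D7 99.
Offset 12: leading byte 0xC5 = 11000101 → 2-byte char #5 = C5 A2.
Offset 14: leading byte 0xC7 = 11000111 → 2-byte char #6 = C7 8E.
Offset 16: leading byte 0xF0 = 11110000 → 4-byte char #7 = F0 9B A0 AB.
Offset 20: leading byte 0xEC = 11101100 → 3-byte char #8 = EC 89 80.
Leading byte 0xEC = 11101100 matches 1110xxxx → 3-byte sequence.
Byte 1: 0xEC = 11101100, payload 1100 (4 bits).
Byte 2: 0x89 = 10001001 (10xxxxxx ✓), payload 001001.
Byte 3: 0x80 = 10000000 (10xxxxxx ✓), payload 000000.
Concatenate: 1100001001000000 = 0xC240 (16 bits → U+C240).

U+C240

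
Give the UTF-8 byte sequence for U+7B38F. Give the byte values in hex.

U+7B38F = 0x7B38F = 504719 decimal. In range U+10000–U+10FFFF → 4-byte form: 11110xxx 10xxxxxx 10xxxxxx 10xxxxxx.
Binary (21 bits): 001111011001110001111.
Split 3+6+6+6: 001 | 111011 | 001110 | 001111.
Byte 1: 11110001 = 0xF1.
Byte 2: 10111011 = 0xBB.
Byte 3: 10001110 = 0x8E.
Byte 4: 10001111 = 0x8F.

F1 BB 8E 8F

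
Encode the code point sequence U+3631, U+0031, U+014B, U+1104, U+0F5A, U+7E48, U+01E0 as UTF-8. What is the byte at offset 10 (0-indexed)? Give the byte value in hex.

U+3631 → 3-byte form E3 98 B1 at offsets 0–2.
U+0031 → 1-byte form 31 at offsets 3–3.
U+014B → 2-byte form C5 8B at offsets 4–5.
U+1104 → 3-byte form E1 84 84 at offsets 6–8.
U+0F5A → 3-byte form E0 BD 9A at offsets 9–11.
Offset 10 falls in char 5's range; it's byte 2 of E0 BD 9A = 0xBD.

0xBD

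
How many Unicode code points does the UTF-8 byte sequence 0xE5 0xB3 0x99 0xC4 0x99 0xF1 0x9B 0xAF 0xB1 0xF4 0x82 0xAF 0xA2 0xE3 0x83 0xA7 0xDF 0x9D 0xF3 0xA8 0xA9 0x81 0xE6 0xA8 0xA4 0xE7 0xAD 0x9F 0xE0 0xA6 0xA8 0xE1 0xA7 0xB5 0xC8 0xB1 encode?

Byte at offset 0: 0xE5 = 11100101 → 3-byte char (#1). Advance 3.
Byte at offset 3: 0xC4 = 11000100 → 2-byte char (#2). Advance 2.
Byte at offset 5: 0xF1 = 11110001 → 4-byte char (#3). Advance 4.
Byte at offset 9: 0xF4 = 11110100 → 4-byte char (#4). Advance 4.
Byte at offset 13: 0xE3 = 11100011 → 3-byte char (#5). Advance 3.
Byte at offset 16: 0xDF = 11011111 → 2-byte char (#6). Advance 2.
Byte at offset 18: 0xF3 = 11110011 → 4-byte char (#7). Advance 4.
Byte at offset 22: 0xE6 = 11100110 → 3-byte char (#8). Advance 3.
Byte at offset 25: 0xE7 = 11100111 → 3-byte char (#9). Advance 3.
Byte at offset 28: 0xE0 = 11100000 → 3-byte char (#10). Advance 3.
Byte at offset 31: 0xE1 = 11100001 → 3-byte char (#11). Advance 3.
Byte at offset 34: 0xC8 = 11001000 → 2-byte char (#12). Advance 2.
Reached end at offset 36 after 12 code points.

12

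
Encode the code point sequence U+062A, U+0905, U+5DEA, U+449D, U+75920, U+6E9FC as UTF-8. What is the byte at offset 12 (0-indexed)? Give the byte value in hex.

0xB5

U+062A → 2-byte form D8 AA at offsets 0–1.
U+0905 → 3-byte form E0 A4 85 at offsets 2–4.
U+5DEA → 3-byte form E5 B7 AA at offsets 5–7.
U+449D → 3-byte form E4 92 9D at offsets 8–10.
U+75920 → 4-byte form F1 B5 A4 A0 at offsets 11–14.
Offset 12 falls in char 5's range; it's byte 2 of F1 B5 A4 A0 = 0xB5.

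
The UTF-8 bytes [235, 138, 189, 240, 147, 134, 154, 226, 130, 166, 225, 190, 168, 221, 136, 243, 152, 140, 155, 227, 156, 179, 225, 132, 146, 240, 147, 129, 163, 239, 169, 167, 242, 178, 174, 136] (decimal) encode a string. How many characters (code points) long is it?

11

Byte at offset 0: 0xEB = 11101011 → 3-byte char (#1). Advance 3.
Byte at offset 3: 0xF0 = 11110000 → 4-byte char (#2). Advance 4.
Byte at offset 7: 0xE2 = 11100010 → 3-byte char (#3). Advance 3.
Byte at offset 10: 0xE1 = 11100001 → 3-byte char (#4). Advance 3.
Byte at offset 13: 0xDD = 11011101 → 2-byte char (#5). Advance 2.
Byte at offset 15: 0xF3 = 11110011 → 4-byte char (#6). Advance 4.
Byte at offset 19: 0xE3 = 11100011 → 3-byte char (#7). Advance 3.
Byte at offset 22: 0xE1 = 11100001 → 3-byte char (#8). Advance 3.
Byte at offset 25: 0xF0 = 11110000 → 4-byte char (#9). Advance 4.
Byte at offset 29: 0xEF = 11101111 → 3-byte char (#10). Advance 3.
Byte at offset 32: 0xF2 = 11110010 → 4-byte char (#11). Advance 4.
Reached end at offset 36 after 11 code points.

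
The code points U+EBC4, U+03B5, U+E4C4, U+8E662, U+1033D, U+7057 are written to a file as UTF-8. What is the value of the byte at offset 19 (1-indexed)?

1-indexed offset 19 is 0-indexed offset 18.
U+EBC4 → 3-byte form EE AF 84 at offsets 0–2.
U+03B5 → 2-byte form CE B5 at offsets 3–4.
U+E4C4 → 3-byte form EE 93 84 at offsets 5–7.
U+8E662 → 4-byte form F2 8E 99 A2 at offsets 8–11.
U+1033D → 4-byte form F0 90 8C BD at offsets 12–15.
U+7057 → 3-byte form E7 81 97 at offsets 16–18.
Offset 18 falls in char 6's range; it's byte 3 of E7 81 97 = 0x97.

0x97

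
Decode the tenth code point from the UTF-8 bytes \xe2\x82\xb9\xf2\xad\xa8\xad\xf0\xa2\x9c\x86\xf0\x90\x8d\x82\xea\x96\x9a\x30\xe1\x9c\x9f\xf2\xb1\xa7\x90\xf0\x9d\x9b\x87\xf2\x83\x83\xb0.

Offset 0: leading byte 0xE2 = 11100010 → 3-byte char #1 = E2 82 B9.
Offset 3: leading byte 0xF2 = 11110010 → 4-byte char #2 = F2 AD A8 AD.
Offset 7: leading byte 0xF0 = 11110000 → 4-byte char #3 = F0 A2 9C 86.
Offset 11: leading byte 0xF0 = 11110000 → 4-byte char #4 = F0 90 8D 82.
Offset 15: leading byte 0xEA = 11101010 → 3-byte char #5 = EA 96 9A.
Offset 18: leading byte 0x30 = 00110000 → 1-byte char #6 = 30.
Offset 19: leading byte 0xE1 = 11100001 → 3-byte char #7 = E1 9C 9F.
Offset 22: leading byte 0xF2 = 11110010 → 4-byte char #8 = F2 B1 A7 90.
Offset 26: leading byte 0xF0 = 11110000 → 4-byte char #9 = F0 9D 9B 87.
Offset 30: leading byte 0xF2 = 11110010 → 4-byte char #10 = F2 83 83 B0.
Leading byte 0xF2 = 11110010 matches 11110xxx → 4-byte sequence.
Byte 1: 0xF2 = 11110010, payload 010 (3 bits).
Byte 2: 0x83 = 10000011 (10xxxxxx ✓), payload 000011.
Byte 3: 0x83 = 10000011 (10xxxxxx ✓), payload 000011.
Byte 4: 0xB0 = 10110000 (10xxxxxx ✓), payload 110000.
Concatenate: 010000011000011110000 = 0x830F0 (21 bits → U+830F0).

U+830F0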